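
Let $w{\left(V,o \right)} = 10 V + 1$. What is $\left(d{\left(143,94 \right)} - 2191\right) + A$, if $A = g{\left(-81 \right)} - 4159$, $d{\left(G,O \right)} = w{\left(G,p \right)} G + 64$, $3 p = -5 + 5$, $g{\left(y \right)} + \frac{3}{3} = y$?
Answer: $198265$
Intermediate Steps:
$g{\left(y \right)} = -1 + y$
$p = 0$ ($p = \frac{-5 + 5}{3} = \frac{1}{3} \cdot 0 = 0$)
$w{\left(V,o \right)} = 1 + 10 V$
$d{\left(G,O \right)} = 64 + G \left(1 + 10 G\right)$ ($d{\left(G,O \right)} = \left(1 + 10 G\right) G + 64 = G \left(1 + 10 G\right) + 64 = 64 + G \left(1 + 10 G\right)$)
$A = -4241$ ($A = \left(-1 - 81\right) - 4159 = -82 - 4159 = -4241$)
$\left(d{\left(143,94 \right)} - 2191\right) + A = \left(\left(64 + 143 \left(1 + 10 \cdot 143\right)\right) - 2191\right) - 4241 = \left(\left(64 + 143 \left(1 + 1430\right)\right) - 2191\right) - 4241 = \left(\left(64 + 143 \cdot 1431\right) - 2191\right) - 4241 = \left(\left(64 + 204633\right) - 2191\right) - 4241 = \left(204697 - 2191\right) - 4241 = 202506 - 4241 = 198265$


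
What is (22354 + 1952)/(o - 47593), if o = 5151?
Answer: -12153/21221 ≈ -0.57269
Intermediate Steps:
(22354 + 1952)/(o - 47593) = (22354 + 1952)/(5151 - 47593) = 24306/(-42442) = 24306*(-1/42442) = -12153/21221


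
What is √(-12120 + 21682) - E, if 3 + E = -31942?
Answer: 31945 + √9562 ≈ 32043.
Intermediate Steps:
E = -31945 (E = -3 - 31942 = -31945)
√(-12120 + 21682) - E = √(-12120 + 21682) - 1*(-31945) = √9562 + 31945 = 31945 + √9562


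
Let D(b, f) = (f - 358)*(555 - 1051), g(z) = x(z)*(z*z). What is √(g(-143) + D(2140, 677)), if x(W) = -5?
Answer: 3*I*√28941 ≈ 510.36*I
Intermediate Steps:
g(z) = -5*z² (g(z) = -5*z*z = -5*z²)
D(b, f) = 177568 - 496*f (D(b, f) = (-358 + f)*(-496) = 177568 - 496*f)
√(g(-143) + D(2140, 677)) = √(-5*(-143)² + (177568 - 496*677)) = √(-5*20449 + (177568 - 335792)) = √(-102245 - 158224) = √(-260469) = 3*I*√28941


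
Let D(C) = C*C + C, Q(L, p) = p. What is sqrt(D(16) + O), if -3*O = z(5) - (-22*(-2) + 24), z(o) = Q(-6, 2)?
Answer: 7*sqrt(6) ≈ 17.146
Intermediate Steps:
z(o) = 2
D(C) = C + C**2 (D(C) = C**2 + C = C + C**2)
O = 22 (O = -(2 - (-22*(-2) + 24))/3 = -(2 - (44 + 24))/3 = -(2 - 1*68)/3 = -(2 - 68)/3 = -1/3*(-66) = 22)
sqrt(D(16) + O) = sqrt(16*(1 + 16) + 22) = sqrt(16*17 + 22) = sqrt(272 + 22) = sqrt(294) = 7*sqrt(6)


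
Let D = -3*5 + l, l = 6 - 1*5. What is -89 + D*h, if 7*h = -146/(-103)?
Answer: -9459/103 ≈ -91.835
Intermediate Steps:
l = 1 (l = 6 - 5 = 1)
D = -14 (D = -3*5 + 1 = -15 + 1 = -14)
h = 146/721 (h = (-146/(-103))/7 = (-146*(-1/103))/7 = (⅐)*(146/103) = 146/721 ≈ 0.20250)
-89 + D*h = -89 - 14*146/721 = -89 - 292/103 = -9459/103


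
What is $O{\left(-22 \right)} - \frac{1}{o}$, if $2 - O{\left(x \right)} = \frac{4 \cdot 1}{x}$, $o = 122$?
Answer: $\frac{2917}{1342} \approx 2.1736$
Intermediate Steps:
$O{\left(x \right)} = 2 - \frac{4}{x}$ ($O{\left(x \right)} = 2 - \frac{4 \cdot 1}{x} = 2 - \frac{4}{x}$)
$O{\left(-22 \right)} - \frac{1}{o} = \left(2 - \frac{4}{-22}\right) - \frac{1}{122} = \left(2 - - \frac{2}{11}\right) - \frac{1}{122} = \left(2 + \frac{2}{11}\right) - \frac{1}{122} = \frac{24}{11} - \frac{1}{122} = \frac{2917}{1342}$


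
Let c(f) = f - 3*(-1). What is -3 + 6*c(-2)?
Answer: 3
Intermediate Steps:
c(f) = 3 + f (c(f) = f + 3 = 3 + f)
-3 + 6*c(-2) = -3 + 6*(3 - 2) = -3 + 6*1 = -3 + 6 = 3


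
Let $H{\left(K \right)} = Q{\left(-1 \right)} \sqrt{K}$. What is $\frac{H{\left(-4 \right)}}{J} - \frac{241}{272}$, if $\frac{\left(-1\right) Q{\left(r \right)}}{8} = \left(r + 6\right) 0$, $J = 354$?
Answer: $- \frac{241}{272} \approx -0.88603$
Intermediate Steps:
$Q{\left(r \right)} = 0$ ($Q{\left(r \right)} = - 8 \left(r + 6\right) 0 = - 8 \left(6 + r\right) 0 = \left(-8\right) 0 = 0$)
$H{\left(K \right)} = 0$ ($H{\left(K \right)} = 0 \sqrt{K} = 0$)
$\frac{H{\left(-4 \right)}}{J} - \frac{241}{272} = \frac{0}{354} - \frac{241}{272} = 0 \cdot \frac{1}{354} - \frac{241}{272} = 0 - \frac{241}{272} = - \frac{241}{272}$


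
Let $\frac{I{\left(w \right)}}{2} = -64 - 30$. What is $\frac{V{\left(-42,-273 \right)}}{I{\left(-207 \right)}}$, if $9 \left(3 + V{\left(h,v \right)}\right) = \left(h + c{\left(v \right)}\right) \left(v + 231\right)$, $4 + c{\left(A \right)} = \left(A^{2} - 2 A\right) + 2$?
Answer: $\frac{1050443}{564} \approx 1862.5$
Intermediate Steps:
$I{\left(w \right)} = -188$ ($I{\left(w \right)} = 2 \left(-64 - 30\right) = 2 \left(-94\right) = -188$)
$c{\left(A \right)} = -2 + A^{2} - 2 A$ ($c{\left(A \right)} = -4 + \left(\left(A^{2} - 2 A\right) + 2\right) = -4 + \left(2 + A^{2} - 2 A\right) = -2 + A^{2} - 2 A$)
$V{\left(h,v \right)} = -3 + \frac{\left(231 + v\right) \left(-2 + h + v^{2} - 2 v\right)}{9}$ ($V{\left(h,v \right)} = -3 + \frac{\left(h - \left(2 - v^{2} + 2 v\right)\right) \left(v + 231\right)}{9} = -3 + \frac{\left(-2 + h + v^{2} - 2 v\right) \left(231 + v\right)}{9} = -3 + \frac{\left(231 + v\right) \left(-2 + h + v^{2} - 2 v\right)}{9}$)
$\frac{V{\left(-42,-273 \right)}}{I{\left(-207 \right)}} = \frac{- \frac{163}{3} - - \frac{42224}{3} + \frac{\left(-273\right)^{3}}{9} + \frac{77}{3} \left(-42\right) + \frac{229 \left(-273\right)^{2}}{9} + \frac{1}{9} \left(-42\right) \left(-273\right)}{-188} = \left(- \frac{163}{3} + \frac{42224}{3} + \frac{1}{9} \left(-20346417\right) - 1078 + \frac{229}{9} \cdot 74529 + 1274\right) \left(- \frac{1}{188}\right) = \left(- \frac{163}{3} + \frac{42224}{3} - 2260713 - 1078 + 1896349 + 1274\right) \left(- \frac{1}{188}\right) = \left(- \frac{1050443}{3}\right) \left(- \frac{1}{188}\right) = \frac{1050443}{564}$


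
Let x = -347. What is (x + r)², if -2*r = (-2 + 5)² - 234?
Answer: 219961/4 ≈ 54990.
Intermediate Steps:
r = 225/2 (r = -((-2 + 5)² - 234)/2 = -(3² - 234)/2 = -(9 - 234)/2 = -½*(-225) = 225/2 ≈ 112.50)
(x + r)² = (-347 + 225/2)² = (-469/2)² = 219961/4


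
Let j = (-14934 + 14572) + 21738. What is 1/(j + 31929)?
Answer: 1/53305 ≈ 1.8760e-5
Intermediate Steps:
j = 21376 (j = -362 + 21738 = 21376)
1/(j + 31929) = 1/(21376 + 31929) = 1/53305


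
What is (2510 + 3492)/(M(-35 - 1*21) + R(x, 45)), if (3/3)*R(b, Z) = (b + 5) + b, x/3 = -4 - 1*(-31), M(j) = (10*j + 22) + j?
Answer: -6002/427 ≈ -14.056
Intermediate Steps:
M(j) = 22 + 11*j (M(j) = (22 + 10*j) + j = 22 + 11*j)
x = 81 (x = 3*(-4 - 1*(-31)) = 3*(-4 + 31) = 3*27 = 81)
R(b, Z) = 5 + 2*b (R(b, Z) = (b + 5) + b = (5 + b) + b = 5 + 2*b)
(2510 + 3492)/(M(-35 - 1*21) + R(x, 45)) = (2510 + 3492)/((22 + 11*(-35 - 1*21)) + (5 + 2*81)) = 6002/((22 + 11*(-35 - 21)) + (5 + 162)) = 6002/((22 + 11*(-56)) + 167) = 6002/((22 - 616) + 167) = 6002/(-594 + 167) = 6002/(-427) = 6002*(-1/427) = -6002/427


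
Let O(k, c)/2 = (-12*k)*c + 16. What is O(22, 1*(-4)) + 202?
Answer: 2346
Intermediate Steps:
O(k, c) = 32 - 24*c*k (O(k, c) = 2*((-12*k)*c + 16) = 2*(-12*c*k + 16) = 2*(16 - 12*c*k) = 32 - 24*c*k)
O(22, 1*(-4)) + 202 = (32 - 24*1*(-4)*22) + 202 = (32 - 24*(-4)*22) + 202 = (32 + 2112) + 202 = 2144 + 202 = 2346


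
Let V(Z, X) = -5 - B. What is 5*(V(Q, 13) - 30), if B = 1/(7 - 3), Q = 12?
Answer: -705/4 ≈ -176.25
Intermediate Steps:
B = ¼ (B = 1/4 = ¼ ≈ 0.25000)
V(Z, X) = -21/4 (V(Z, X) = -5 - 1*¼ = -5 - ¼ = -21/4)
5*(V(Q, 13) - 30) = 5*(-21/4 - 30) = 5*(-141/4) = -705/4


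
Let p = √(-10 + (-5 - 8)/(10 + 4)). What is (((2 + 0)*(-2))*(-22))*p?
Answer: 132*I*√238/7 ≈ 290.91*I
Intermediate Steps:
p = 3*I*√238/14 (p = √(-10 - 13/14) = √(-153/14) = 3*I*√238/14 ≈ 3.3058*I)
(((2 + 0)*(-2))*(-22))*p = (((2 + 0)*(-2))*(-22))*(3*I*√238/14) = ((2*(-2))*(-22))*(3*I*√238/14) = (-4*(-22))*(3*I*√238/14) = 88*(3*I*√238/14) = 132*I*√238/7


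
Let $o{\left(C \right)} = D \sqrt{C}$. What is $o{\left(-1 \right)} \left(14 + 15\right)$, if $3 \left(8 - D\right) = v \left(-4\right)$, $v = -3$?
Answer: $116 i \approx 116.0 i$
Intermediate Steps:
$D = 4$ ($D = 8 - \frac{\left(-3\right) \left(-4\right)}{3} = 8 - 4 = 4$)
$o{\left(C \right)} = 4 \sqrt{C}$
$o{\left(-1 \right)} \left(14 + 15\right) = 4 \sqrt{-1} \left(14 + 15\right) = 4 i 29 = 116 i$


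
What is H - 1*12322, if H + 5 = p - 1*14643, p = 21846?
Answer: -5124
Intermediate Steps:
H = 7198 (H = -5 + (21846 - 1*14643) = -5 + (21846 - 14643) = -5 + 7203 = 7198)
H - 1*12322 = 7198 - 1*12322 = 7198 - 12322 = -5124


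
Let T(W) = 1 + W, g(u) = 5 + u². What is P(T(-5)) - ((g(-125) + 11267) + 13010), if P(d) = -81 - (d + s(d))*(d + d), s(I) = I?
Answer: -40052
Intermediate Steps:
P(d) = -81 - 4*d² (P(d) = -81 - (d + d)*(d + d) = -81 - 2*d*2*d = -81 - 4*d²)
P(T(-5)) - ((g(-125) + 11267) + 13010) = (-81 - 4*(1 - 5)²) - (((5 + (-125)²) + 11267) + 13010) = (-81 - 4*(-4)²) - (((5 + 15625) + 11267) + 13010) = (-81 - 4*16) - ((15630 + 11267) + 13010) = (-81 - 64) - (26897 + 13010) = -145 - 1*39907 = -145 - 39907 = -40052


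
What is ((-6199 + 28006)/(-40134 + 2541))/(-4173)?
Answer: 2423/17430621 ≈ 0.00013901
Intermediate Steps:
((-6199 + 28006)/(-40134 + 2541))/(-4173) = (21807/(-37593))*(-1/4173) = (21807*(-1/37593))*(-1/4173) = -2423/4177*(-1/4173) = 2423/17430621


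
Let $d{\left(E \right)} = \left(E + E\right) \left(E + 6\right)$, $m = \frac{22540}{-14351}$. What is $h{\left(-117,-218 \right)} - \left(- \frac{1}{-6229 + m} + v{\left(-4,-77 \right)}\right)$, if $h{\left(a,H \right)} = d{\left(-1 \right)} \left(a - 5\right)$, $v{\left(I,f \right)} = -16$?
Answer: $\frac{110516825533}{89414919} \approx 1236.0$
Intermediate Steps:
$m = - \frac{22540}{14351}$ ($m = 22540 \left(- \frac{1}{14351}\right) = - \frac{22540}{14351} \approx -1.5706$)
$d{\left(E \right)} = 2 E \left(6 + E\right)$
$h{\left(a,H \right)} = 50 - 10 a$ ($h{\left(a,H \right)} = 2 \left(-1\right) \left(6 - 1\right) \left(a - 5\right) = 2 \left(-1\right) 5 \left(-5 + a\right) = - 10 \left(-5 + a\right) = 50 - 10 a$)
$h{\left(-117,-218 \right)} - \left(- \frac{1}{-6229 + m} + v{\left(-4,-77 \right)}\right) = \left(50 - -1170\right) + \left(\frac{1}{-6229 - \frac{22540}{14351}} - -16\right) = \left(50 + 1170\right) + \left(\frac{1}{- \frac{89414919}{14351}} + 16\right) = 1220 + \left(- \frac{14351}{89414919} + 16\right) = 1220 + \frac{1430624353}{89414919} = \frac{110516825533}{89414919}$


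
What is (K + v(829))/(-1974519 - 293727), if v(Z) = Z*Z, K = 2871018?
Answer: -3558259/2268246 ≈ -1.5687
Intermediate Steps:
v(Z) = Z²
(K + v(829))/(-1974519 - 293727) = (2871018 + 829²)/(-1974519 - 293727) = (2871018 + 687241)/(-2268246) = 3558259*(-1/2268246) = -3558259/2268246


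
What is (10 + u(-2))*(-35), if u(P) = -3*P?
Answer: -560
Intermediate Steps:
(10 + u(-2))*(-35) = (10 - 3*(-2))*(-35) = (10 + 6)*(-35) = 16*(-35) = -560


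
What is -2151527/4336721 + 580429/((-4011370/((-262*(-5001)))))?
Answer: -1649072967883789474/8698096258885 ≈ -1.8959e+5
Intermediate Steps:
-2151527/4336721 + 580429/((-4011370/((-262*(-5001))))) = -2151527*1/4336721 + 580429/((-4011370/1310262)) = -2151527/4336721 + 580429/((-4011370*1/1310262)) = -2151527/4336721 + 580429/(-2005685/655131) = -2151527/4336721 + 580429*(-655131/2005685) = -2151527/4336721 - 380257031199/2005685 = -1649072967883789474/8698096258885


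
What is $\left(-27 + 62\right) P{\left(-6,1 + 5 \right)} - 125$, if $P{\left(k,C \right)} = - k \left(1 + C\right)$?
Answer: $1345$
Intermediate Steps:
$P{\left(k,C \right)} = - k \left(1 + C\right)$
$\left(-27 + 62\right) P{\left(-6,1 + 5 \right)} - 125 = \left(-27 + 62\right) \left(\left(-1\right) \left(-6\right) \left(1 + \left(1 + 5\right)\right)\right) - 125 = 35 \left(\left(-1\right) \left(-6\right) \left(1 + 6\right)\right) - 125 = 35 \left(\left(-1\right) \left(-6\right) 7\right) - 125 = 35 \cdot 42 - 125 = 1470 - 125 = 1345$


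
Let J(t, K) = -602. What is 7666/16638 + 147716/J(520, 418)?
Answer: -613270969/2504019 ≈ -244.91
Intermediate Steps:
7666/16638 + 147716/J(520, 418) = 7666/16638 + 147716/(-602) = 7666*(1/16638) + 147716*(-1/602) = 3833/8319 - 73858/301 = -613270969/2504019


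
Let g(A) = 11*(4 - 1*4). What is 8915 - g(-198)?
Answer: 8915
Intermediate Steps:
g(A) = 0 (g(A) = 11*(4 - 4) = 11*0 = 0)
8915 - g(-198) = 8915 - 1*0 = 8915 + 0 = 8915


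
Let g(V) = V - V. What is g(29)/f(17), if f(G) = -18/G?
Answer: 0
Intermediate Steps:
g(V) = 0
g(29)/f(17) = 0/((-18/17)) = 0/((-18*1/17)) = 0/(-18/17) = 0*(-17/18) = 0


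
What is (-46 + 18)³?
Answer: -21952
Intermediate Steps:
(-46 + 18)³ = (-28)³ = -21952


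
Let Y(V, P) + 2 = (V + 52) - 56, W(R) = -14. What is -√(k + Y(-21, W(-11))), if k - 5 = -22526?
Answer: -2*I*√5637 ≈ -150.16*I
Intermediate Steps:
k = -22521 (k = 5 - 22526 = -22521)
Y(V, P) = -6 + V (Y(V, P) = -2 + ((V + 52) - 56) = -2 + ((52 + V) - 56) = -2 + (-4 + V) = -6 + V)
-√(k + Y(-21, W(-11))) = -√(-22521 + (-6 - 21)) = -√(-22521 - 27) = -√(-22548) = -2*I*√5637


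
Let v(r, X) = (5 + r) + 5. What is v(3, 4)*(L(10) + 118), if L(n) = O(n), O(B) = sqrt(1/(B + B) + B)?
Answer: 1534 + 13*sqrt(1005)/10 ≈ 1575.2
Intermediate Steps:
v(r, X) = 10 + r
O(B) = sqrt(B + 1/(2*B)) (O(B) = sqrt(1/(2*B) + B) = sqrt(B + 1/(2*B)))
L(n) = sqrt(2/n + 4*n)/2
v(3, 4)*(L(10) + 118) = (10 + 3)*(sqrt(2/10 + 4*10)/2 + 118) = 13*(sqrt(2*(1/10) + 40)/2 + 118) = 13*(sqrt(1/5 + 40)/2 + 118) = 13*(sqrt(201/5)/2 + 118) = 13*((sqrt(1005)/5)/2 + 118) = 13*(sqrt(1005)/10 + 118) = 13*(118 + sqrt(1005)/10) = 1534 + 13*sqrt(1005)/10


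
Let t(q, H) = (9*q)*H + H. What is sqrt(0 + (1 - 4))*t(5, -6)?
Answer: -276*I*sqrt(3) ≈ -478.05*I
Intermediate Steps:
t(q, H) = H + 9*H*q (t(q, H) = 9*H*q + H = H + 9*H*q)
sqrt(0 + (1 - 4))*t(5, -6) = sqrt(0 + (1 - 4))*(-6*(1 + 9*5)) = sqrt(0 - 3)*(-6*(1 + 45)) = sqrt(-3)*(-6*46) = (I*sqrt(3))*(-276) = -276*I*sqrt(3)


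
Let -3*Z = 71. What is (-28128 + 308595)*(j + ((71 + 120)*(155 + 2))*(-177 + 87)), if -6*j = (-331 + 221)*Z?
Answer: -757054445125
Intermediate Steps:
Z = -71/3 (Z = -1/3*71 = -71/3 ≈ -23.667)
j = -3905/9 (j = -(-331 + 221)*(-71)/(6*3) = -(-55)*(-71)/(3*3) = -1/6*7810/3 = -3905/9 ≈ -433.89)
(-28128 + 308595)*(j + ((71 + 120)*(155 + 2))*(-177 + 87)) = (-28128 + 308595)*(-3905/9 + ((71 + 120)*(155 + 2))*(-177 + 87)) = 280467*(-3905/9 + (191*157)*(-90)) = 280467*(-3905/9 + 29987*(-90)) = 280467*(-3905/9 - 2698830) = 280467*(-24293375/9) = -757054445125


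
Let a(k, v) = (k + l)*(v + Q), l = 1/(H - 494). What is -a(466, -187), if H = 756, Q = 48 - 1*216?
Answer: 43343015/262 ≈ 1.6543e+5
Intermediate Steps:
Q = -168 (Q = 48 - 216 = -168)
l = 1/262 (l = 1/(756 - 494) = 1/262 ≈ 0.0038168)
a(k, v) = (-168 + v)*(1/262 + k) (a(k, v) = (k + 1/262)*(v - 168) = (1/262 + k)*(-168 + v) = (-168 + v)*(1/262 + k))
-a(466, -187) = -(-84/131 - 168*466 + (1/262)*(-187) + 466*(-187)) = -(-84/131 - 78288 - 187/262 - 87142) = -1*(-43343015/262) = 43343015/262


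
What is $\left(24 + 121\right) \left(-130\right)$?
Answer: $-18850$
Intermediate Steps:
$\left(24 + 121\right) \left(-130\right) = 145 \left(-130\right) = -18850$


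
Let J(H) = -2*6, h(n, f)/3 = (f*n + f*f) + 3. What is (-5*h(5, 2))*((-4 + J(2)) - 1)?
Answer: 4335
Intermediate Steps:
h(n, f) = 9 + 3*f² + 3*f*n (h(n, f) = 3*((f*n + f*f) + 3) = 3*((f*n + f²) + 3) = 3*((f² + f*n) + 3) = 3*(3 + f² + f*n) = 9 + 3*f² + 3*f*n)
J(H) = -12
(-5*h(5, 2))*((-4 + J(2)) - 1) = (-5*(9 + 3*2² + 3*2*5))*((-4 - 12) - 1) = (-5*(9 + 3*4 + 30))*(-16 - 1) = -5*(9 + 12 + 30)*(-17) = -5*51*(-17) = -255*(-17) = 4335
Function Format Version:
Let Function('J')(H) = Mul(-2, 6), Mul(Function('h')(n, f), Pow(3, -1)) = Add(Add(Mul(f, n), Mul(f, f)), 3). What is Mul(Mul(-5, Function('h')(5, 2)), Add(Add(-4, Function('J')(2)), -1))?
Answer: 4335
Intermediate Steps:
Function('h')(n, f) = Add(9, Mul(3, Pow(f, 2)), Mul(3, f, n)) (Function('h')(n, f) = Mul(3, Add(Add(Mul(f, n), Mul(f, f)), 3)) = Mul(3, Add(Add(Mul(f, n), Pow(f, 2)), 3)) = Mul(3, Add(Add(Pow(f, 2), Mul(f, n)), 3)) = Mul(3, Add(3, Pow(f, 2), Mul(f, n))) = Add(9, Mul(3, Pow(f, 2)), Mul(3, f, n)))
Function('J')(H) = -12
Mul(Mul(-5, Function('h')(5, 2)), Add(Add(-4, Function('J')(2)), -1)) = Mul(Mul(-5, Add(9, Mul(3, Pow(2, 2)), Mul(3, 2, 5))), Add(Add(-4, -12), -1)) = Mul(Mul(-5, Add(9, Mul(3, 4), 30)), Add(-16, -1)) = Mul(Mul(-5, Add(9, 12, 30)), -17) = Mul(Mul(-5, 51), -17) = Mul(-255, -17) = 4335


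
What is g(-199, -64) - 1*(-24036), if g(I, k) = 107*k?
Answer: 17188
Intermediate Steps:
g(-199, -64) - 1*(-24036) = 107*(-64) - 1*(-24036) = -6848 + 24036 = 17188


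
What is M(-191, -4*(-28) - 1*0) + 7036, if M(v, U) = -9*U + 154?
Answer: 6182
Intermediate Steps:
M(v, U) = 154 - 9*U
M(-191, -4*(-28) - 1*0) + 7036 = (154 - 9*(-4*(-28) - 1*0)) + 7036 = (154 - 9*(112 + 0)) + 7036 = (154 - 9*112) + 7036 = (154 - 1008) + 7036 = -854 + 7036 = 6182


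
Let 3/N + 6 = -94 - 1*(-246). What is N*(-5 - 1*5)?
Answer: -15/73 ≈ -0.20548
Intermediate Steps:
N = 3/146 (N = 3/(-6 + (-94 - 1*(-246))) = 3/(-6 + (-94 + 246)) = 3/(-6 + 152) = 3/146 ≈ 0.020548)
N*(-5 - 1*5) = 3*(-5 - 1*5)/146 = 3*(-5 - 5)/146 = (3/146)*(-10) = -15/73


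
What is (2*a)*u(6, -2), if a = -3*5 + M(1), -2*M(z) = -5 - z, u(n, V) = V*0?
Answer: 0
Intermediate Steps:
u(n, V) = 0
M(z) = 5/2 + z/2 (M(z) = -(-5 - z)/2 = 5/2 + z/2)
a = -12 (a = -3*5 + (5/2 + (1/2)*1) = -15 + (5/2 + 1/2) = -15 + 3 = -12)
(2*a)*u(6, -2) = (2*(-12))*0 = -24*0 = 0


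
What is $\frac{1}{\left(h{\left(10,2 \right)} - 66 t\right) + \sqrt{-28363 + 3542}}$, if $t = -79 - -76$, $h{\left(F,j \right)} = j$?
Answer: $\frac{200}{64821} - \frac{i \sqrt{24821}}{64821} \approx 0.0030854 - 0.0024305 i$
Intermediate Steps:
$t = -3$ ($t = -79 + 76 = -3$)
$\frac{1}{\left(h{\left(10,2 \right)} - 66 t\right) + \sqrt{-28363 + 3542}} = \frac{1}{\left(2 - -198\right) + \sqrt{-28363 + 3542}} = \frac{1}{\left(2 + 198\right) + \sqrt{-24821}} = \frac{1}{200 + i \sqrt{24821}}$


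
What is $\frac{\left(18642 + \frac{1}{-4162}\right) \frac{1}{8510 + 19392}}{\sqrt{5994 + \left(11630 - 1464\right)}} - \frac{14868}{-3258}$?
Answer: $\frac{826}{181} + \frac{77588003 \sqrt{1010}}{469157620960} \approx 4.5688$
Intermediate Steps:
$\frac{\left(18642 + \frac{1}{-4162}\right) \frac{1}{8510 + 19392}}{\sqrt{5994 + \left(11630 - 1464\right)}} - \frac{14868}{-3258} = \frac{\left(18642 - \frac{1}{4162}\right) \frac{1}{27902}}{\sqrt{5994 + \left(11630 - 1464\right)}} - - \frac{826}{181} = \frac{\frac{77588003}{4162} \cdot \frac{1}{27902}}{\sqrt{5994 + 10166}} + \frac{826}{181} = \frac{77588003}{116128124 \sqrt{16160}} + \frac{826}{181} = \frac{77588003}{116128124 \cdot 4 \sqrt{1010}} + \frac{826}{181} = \frac{77588003 \frac{\sqrt{1010}}{4040}}{116128124} + \frac{826}{181} = \frac{77588003 \sqrt{1010}}{469157620960} + \frac{826}{181} = \frac{826}{181} + \frac{77588003 \sqrt{1010}}{469157620960}$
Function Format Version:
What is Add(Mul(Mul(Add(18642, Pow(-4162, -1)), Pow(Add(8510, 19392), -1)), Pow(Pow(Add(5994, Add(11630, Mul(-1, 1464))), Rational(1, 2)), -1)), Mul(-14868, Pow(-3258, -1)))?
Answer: Add(Rational(826, 181), Mul(Rational(77588003, 469157620960), Pow(1010, Rational(1, 2)))) ≈ 4.5688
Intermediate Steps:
Add(Mul(Mul(Add(18642, Pow(-4162, -1)), Pow(Add(8510, 19392), -1)), Pow(Pow(Add(5994, Add(11630, Mul(-1, 1464))), Rational(1, 2)), -1)), Mul(-14868, Pow(-3258, -1))) = Add(Mul(Mul(Add(18642, Rational(-1, 4162)), Pow(27902, -1)), Pow(Pow(Add(5994, Add(11630, -1464)), Rational(1, 2)), -1)), Mul(-14868, Rational(-1, 3258))) = Add(Mul(Mul(Rational(77588003, 4162), Rational(1, 27902)), Pow(Pow(Add(5994, 10166), Rational(1, 2)), -1)), Rational(826, 181)) = Add(Mul(Rational(77588003, 116128124), Pow(Pow(16160, Rational(1, 2)), -1)), Rational(826, 181)) = Add(Mul(Rational(77588003, 116128124), Pow(Mul(4, Pow(1010, Rational(1, 2))), -1)), Rational(826, 181)) = Add(Mul(Rational(77588003, 116128124), Mul(Rational(1, 4040), Pow(1010, Rational(1, 2)))), Rational(826, 181)) = Add(Mul(Rational(77588003, 469157620960), Pow(1010, Rational(1, 2))), Rational(826, 181)) = Add(Rational(826, 181), Mul(Rational(77588003, 469157620960), Pow(1010, Rational(1, 2))))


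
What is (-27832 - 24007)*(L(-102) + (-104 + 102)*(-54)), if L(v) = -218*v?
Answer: -1158290616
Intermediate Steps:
(-27832 - 24007)*(L(-102) + (-104 + 102)*(-54)) = (-27832 - 24007)*(-218*(-102) + (-104 + 102)*(-54)) = -51839*(22236 - 2*(-54)) = -51839*(22236 + 108) = -51839*22344 = -1158290616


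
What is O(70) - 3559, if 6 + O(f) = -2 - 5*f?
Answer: -3917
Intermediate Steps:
O(f) = -8 - 5*f (O(f) = -6 + (-2 - 5*f) = -8 - 5*f)
O(70) - 3559 = (-8 - 5*70) - 3559 = (-8 - 350) - 3559 = -358 - 3559 = -3917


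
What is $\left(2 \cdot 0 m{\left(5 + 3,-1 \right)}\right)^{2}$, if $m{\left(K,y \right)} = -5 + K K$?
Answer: $0$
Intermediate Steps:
$m{\left(K,y \right)} = -5 + K^{2}$
$\left(2 \cdot 0 m{\left(5 + 3,-1 \right)}\right)^{2} = \left(2 \cdot 0 \left(-5 + \left(5 + 3\right)^{2}\right)\right)^{2} = \left(0 \left(-5 + 8^{2}\right)\right)^{2} = \left(0 \left(-5 + 64\right)\right)^{2} = \left(0 \cdot 59\right)^{2} = 0^{2} = 0$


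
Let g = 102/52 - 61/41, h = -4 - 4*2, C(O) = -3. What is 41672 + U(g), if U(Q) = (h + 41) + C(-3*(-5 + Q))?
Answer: 41698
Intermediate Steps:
h = -12 (h = -4 - 8 = -12)
g = 505/1066 (g = 102*(1/52) - 61*1/41 = 51/26 - 61/41 = 505/1066 ≈ 0.47373)
U(Q) = 26 (U(Q) = (-12 + 41) - 3 = 29 - 3 = 26)
41672 + U(g) = 41672 + 26 = 41698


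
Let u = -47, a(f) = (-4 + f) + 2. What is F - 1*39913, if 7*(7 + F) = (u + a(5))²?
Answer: -277504/7 ≈ -39643.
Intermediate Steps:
a(f) = -2 + f
F = 1887/7 (F = -7 + (-47 + (-2 + 5))²/7 = -7 + (-47 + 3)²/7 = -7 + (⅐)*(-44)² = -7 + (⅐)*1936 = -7 + 1936/7 = 1887/7 ≈ 269.57)
F - 1*39913 = 1887/7 - 1*39913 = 1887/7 - 39913 = -277504/7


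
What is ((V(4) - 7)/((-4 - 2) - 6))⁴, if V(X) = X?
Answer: 1/256 ≈ 0.0039063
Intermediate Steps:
((V(4) - 7)/((-4 - 2) - 6))⁴ = ((4 - 7)/((-4 - 2) - 6))⁴ = (-3/(-6 - 6))⁴ = (-3/(-12))⁴ = (-3*(-1/12))⁴ = (¼)⁴ = 1/256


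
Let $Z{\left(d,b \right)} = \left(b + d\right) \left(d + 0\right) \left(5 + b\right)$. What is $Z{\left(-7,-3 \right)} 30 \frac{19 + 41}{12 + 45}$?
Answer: $\frac{84000}{19} \approx 4421.1$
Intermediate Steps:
$Z{\left(d,b \right)} = d \left(5 + b\right) \left(b + d\right)$ ($Z{\left(d,b \right)} = \left(b + d\right) d \left(5 + b\right) = d \left(b + d\right) \left(5 + b\right) = d \left(5 + b\right) \left(b + d\right)$)
$Z{\left(-7,-3 \right)} 30 \frac{19 + 41}{12 + 45} = - 7 \left(\left(-3\right)^{2} + 5 \left(-3\right) + 5 \left(-7\right) - -21\right) 30 \frac{19 + 41}{12 + 45} = - 7 \left(9 - 15 - 35 + 21\right) 30 \cdot \frac{60}{57} = \left(-7\right) \left(-20\right) 30 \cdot 60 \cdot \frac{1}{57} = 140 \cdot 30 \cdot \frac{20}{19} = 4200 \cdot \frac{20}{19} = \frac{84000}{19}$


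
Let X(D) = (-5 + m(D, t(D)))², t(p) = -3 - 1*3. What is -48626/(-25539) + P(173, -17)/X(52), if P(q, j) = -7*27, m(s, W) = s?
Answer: 102587963/56415651 ≈ 1.8184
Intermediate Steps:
t(p) = -6 (t(p) = -3 - 3 = -6)
P(q, j) = -189
X(D) = (-5 + D)²
-48626/(-25539) + P(173, -17)/X(52) = -48626/(-25539) - 189/(-5 + 52)² = -48626*(-1/25539) - 189/(47²) = 48626/25539 - 189/2209 = 102587963/56415651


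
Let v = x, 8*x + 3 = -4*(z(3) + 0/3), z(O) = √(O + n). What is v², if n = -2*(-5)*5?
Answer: 857/64 + 3*√53/8 ≈ 16.121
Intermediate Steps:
n = 50 (n = 10*5 = 50)
z(O) = √(50 + O) (z(O) = √(O + 50) = √(50 + O))
x = -3/8 - √53/2 (x = -3/8 + (-4*(√(50 + 3) + 0/3))/8 = -3/8 + (-4*(√53 + 0*(⅓)))/8 = -3/8 + (-4*(√53 + 0))/8 = -3/8 + (-4*√53)/8 = -3/8 - √53/2 ≈ -4.0151)
v = -3/8 - √53/2 ≈ -4.0151
v² = (-3/8 - √53/2)²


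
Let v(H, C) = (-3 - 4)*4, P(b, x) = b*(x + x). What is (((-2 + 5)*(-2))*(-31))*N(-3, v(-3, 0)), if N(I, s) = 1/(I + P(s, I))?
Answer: 62/55 ≈ 1.1273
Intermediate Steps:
P(b, x) = 2*b*x (P(b, x) = b*(2*x) = 2*b*x)
v(H, C) = -28 (v(H, C) = -7*4 = -28)
N(I, s) = 1/(I + 2*I*s) (N(I, s) = 1/(I + 2*s*I) = 1/(I + 2*I*s))
(((-2 + 5)*(-2))*(-31))*N(-3, v(-3, 0)) = (((-2 + 5)*(-2))*(-31))*(1/((-3)*(1 + 2*(-28)))) = ((3*(-2))*(-31))*(-1/(3*(1 - 56))) = (-6*(-31))*(-⅓/(-55)) = 186*(-⅓*(-1/55)) = 186*(1/165) = 62/55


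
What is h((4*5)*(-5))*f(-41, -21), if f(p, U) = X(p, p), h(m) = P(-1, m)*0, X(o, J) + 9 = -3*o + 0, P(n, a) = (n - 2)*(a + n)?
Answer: 0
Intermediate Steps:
P(n, a) = (-2 + n)*(a + n)
X(o, J) = -9 - 3*o (X(o, J) = -9 + (-3*o + 0) = -9 - 3*o)
h(m) = 0 (h(m) = ((-1)² - 2*m - 2*(-1) + m*(-1))*0 = (1 - 2*m + 2 - m)*0 = (3 - 3*m)*0 = 0)
f(p, U) = -9 - 3*p
h((4*5)*(-5))*f(-41, -21) = 0*(-9 - 3*(-41)) = 0*(-9 + 123) = 0*114 = 0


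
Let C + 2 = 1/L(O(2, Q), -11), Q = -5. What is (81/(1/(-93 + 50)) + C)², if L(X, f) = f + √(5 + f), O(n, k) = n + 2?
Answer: 2*(133600960*√6 + 698388773*I)/(22*√6 + 115*I) ≈ 1.2146e+7 + 134.44*I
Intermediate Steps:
O(n, k) = 2 + n
C = -2 + 1/(-11 + I*√6) (C = -2 + 1/(-11 + √(5 - 11)) = -2 + 1/(-11 + √(-6)) = -2 + 1/(-11 + I*√6) ≈ -2.0866 - 0.019287*I)
(81/(1/(-93 + 50)) + C)² = (81/(1/(-93 + 50)) + (-265/127 - I*√6/127))² = (81/(1/(-43)) + (-265/127 - I*√6/127))² = (81/(-1/43) + (-265/127 - I*√6/127))² = (81*(-43) + (-265/127 - I*√6/127))² = (-3483 + (-265/127 - I*√6/127))² = (-442606/127 - I*√6/127)²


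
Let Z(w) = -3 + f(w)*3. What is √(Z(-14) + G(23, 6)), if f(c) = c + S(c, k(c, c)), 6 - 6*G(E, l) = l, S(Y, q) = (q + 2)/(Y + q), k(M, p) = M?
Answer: 3*I*√238/7 ≈ 6.6117*I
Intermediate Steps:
S(Y, q) = (2 + q)/(Y + q)
G(E, l) = 1 - l/6
f(c) = c + (2 + c)/(2*c) (f(c) = c + (2 + c)/(c + c) = c + (2 + c)/((2*c)) = c + (1/(2*c))*(2 + c) = c + (2 + c)/(2*c))
Z(w) = -3/2 + 3*w + 3/w (Z(w) = -3 + (½ + w + 1/w)*3 = -3 + (3/2 + 3*w + 3/w) = -3/2 + 3*w + 3/w)
√(Z(-14) + G(23, 6)) = √((-3/2 + 3*(-14) + 3/(-14)) + (1 - ⅙*6)) = √((-3/2 - 42 + 3*(-1/14)) + (1 - 1)) = √((-3/2 - 42 - 3/14) + 0) = √(-306/7 + 0) = √(-306/7) = 3*I*√238/7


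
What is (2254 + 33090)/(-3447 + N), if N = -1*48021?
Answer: -8836/12867 ≈ -0.68672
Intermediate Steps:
N = -48021
(2254 + 33090)/(-3447 + N) = (2254 + 33090)/(-3447 - 48021) = 35344/(-51468) = 35344*(-1/51468) = -8836/12867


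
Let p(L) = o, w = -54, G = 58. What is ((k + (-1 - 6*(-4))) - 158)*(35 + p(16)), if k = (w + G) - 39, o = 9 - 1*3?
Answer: -6970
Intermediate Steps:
o = 6 (o = 9 - 3 = 6)
p(L) = 6
k = -35 (k = (-54 + 58) - 39 = 4 - 39 = -35)
((k + (-1 - 6*(-4))) - 158)*(35 + p(16)) = ((-35 + (-1 - 6*(-4))) - 158)*(35 + 6) = ((-35 + (-1 + 24)) - 158)*41 = ((-35 + 23) - 158)*41 = (-12 - 158)*41 = -170*41 = -6970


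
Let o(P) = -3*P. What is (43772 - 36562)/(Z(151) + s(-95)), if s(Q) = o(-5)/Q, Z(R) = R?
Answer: 68495/1433 ≈ 47.798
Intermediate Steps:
s(Q) = 15/Q (s(Q) = (-3*(-5))/Q = 15/Q)
(43772 - 36562)/(Z(151) + s(-95)) = (43772 - 36562)/(151 + 15/(-95)) = 7210/(151 + 15*(-1/95)) = 7210/(151 - 3/19) = 7210/(2866/19) = 7210*(19/2866) = 68495/1433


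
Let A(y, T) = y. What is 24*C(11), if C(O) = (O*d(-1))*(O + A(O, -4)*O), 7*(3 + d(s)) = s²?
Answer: -696960/7 ≈ -99566.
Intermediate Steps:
d(s) = -3 + s²/7
C(O) = -20*O*(O + O²)/7 (C(O) = (O*(-3 + (⅐)*(-1)²))*(O + O*O) = (O*(-3 + (⅐)*1))*(O + O²) = (O*(-3 + ⅐))*(O + O²) = (O*(-20/7))*(O + O²) = (-20*O/7)*(O + O²) = -20*O*(O + O²)/7)
24*C(11) = 24*((20/7)*11²*(-1 - 1*11)) = 24*((20/7)*121*(-1 - 11)) = 24*((20/7)*121*(-12)) = 24*(-29040/7) = -696960/7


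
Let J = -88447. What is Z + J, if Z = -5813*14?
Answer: -169829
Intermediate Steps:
Z = -81382
Z + J = -81382 - 88447 = -169829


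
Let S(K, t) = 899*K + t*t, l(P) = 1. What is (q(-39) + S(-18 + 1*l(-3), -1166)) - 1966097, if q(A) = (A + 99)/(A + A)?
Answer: -8083722/13 ≈ -6.2183e+5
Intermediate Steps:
q(A) = (99 + A)/(2*A) (q(A) = (99 + A)/((2*A)) = (99 + A)*(1/(2*A)) = (99 + A)/(2*A))
S(K, t) = t**2 + 899*K (S(K, t) = 899*K + t**2 = t**2 + 899*K)
(q(-39) + S(-18 + 1*l(-3), -1166)) - 1966097 = ((1/2)*(99 - 39)/(-39) + ((-1166)**2 + 899*(-18 + 1*1))) - 1966097 = ((1/2)*(-1/39)*60 + (1359556 + 899*(-18 + 1))) - 1966097 = (-10/13 + (1359556 + 899*(-17))) - 1966097 = (-10/13 + (1359556 - 15283)) - 1966097 = (-10/13 + 1344273) - 1966097 = 17475539/13 - 1966097 = -8083722/13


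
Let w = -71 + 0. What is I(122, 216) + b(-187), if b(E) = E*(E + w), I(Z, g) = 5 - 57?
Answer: 48194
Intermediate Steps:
I(Z, g) = -52
w = -71
b(E) = E*(-71 + E) (b(E) = E*(E - 71) = E*(-71 + E))
I(122, 216) + b(-187) = -52 - 187*(-71 - 187) = -52 - 187*(-258) = -52 + 48246 = 48194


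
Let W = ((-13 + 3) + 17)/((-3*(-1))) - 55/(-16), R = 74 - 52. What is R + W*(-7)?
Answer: -883/48 ≈ -18.396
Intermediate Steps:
R = 22
W = 277/48 (W = (-10 + 17)/3 - 55*(-1/16) = 7*(⅓) + 55/16 = 7/3 + 55/16 = 277/48 ≈ 5.7708)
R + W*(-7) = 22 + (277/48)*(-7) = 22 - 1939/48 = -883/48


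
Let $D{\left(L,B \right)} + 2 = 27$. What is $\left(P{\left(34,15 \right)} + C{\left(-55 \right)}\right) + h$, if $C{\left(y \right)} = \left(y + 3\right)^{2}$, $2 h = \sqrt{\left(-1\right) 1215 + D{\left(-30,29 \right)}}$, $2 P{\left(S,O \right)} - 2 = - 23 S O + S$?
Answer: $-3143 + \frac{i \sqrt{1190}}{2} \approx -3143.0 + 17.248 i$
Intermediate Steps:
$D{\left(L,B \right)} = 25$ ($D{\left(L,B \right)} = -2 + 27 = 25$)
$P{\left(S,O \right)} = 1 + \frac{S}{2} - \frac{23 O S}{2}$ ($P{\left(S,O \right)} = 1 + \frac{- 23 S O + S}{2} = 1 + \frac{- 23 O S + S}{2} = 1 + \frac{S - 23 O S}{2} = 1 - \left(- \frac{S}{2} + \frac{23 O S}{2}\right) = 1 + \frac{S}{2} - \frac{23 O S}{2}$)
$h = \frac{i \sqrt{1190}}{2}$ ($h = \frac{\sqrt{\left(-1\right) 1215 + 25}}{2} = \frac{\sqrt{-1215 + 25}}{2} = \frac{\sqrt{-1190}}{2} = \frac{i \sqrt{1190}}{2} \approx 17.248 i$)
$C{\left(y \right)} = \left(3 + y\right)^{2}$
$\left(P{\left(34,15 \right)} + C{\left(-55 \right)}\right) + h = \left(\left(1 + \frac{1}{2} \cdot 34 - \frac{345}{2} \cdot 34\right) + \left(3 - 55\right)^{2}\right) + \frac{i \sqrt{1190}}{2} = \left(\left(1 + 17 - 5865\right) + \left(-52\right)^{2}\right) + \frac{i \sqrt{1190}}{2} = \left(-5847 + 2704\right) + \frac{i \sqrt{1190}}{2} = -3143 + \frac{i \sqrt{1190}}{2}$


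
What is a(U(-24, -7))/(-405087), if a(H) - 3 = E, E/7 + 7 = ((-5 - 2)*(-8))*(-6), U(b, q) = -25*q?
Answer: 2398/405087 ≈ 0.0059197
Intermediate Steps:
E = -2401 (E = -49 + 7*(((-5 - 2)*(-8))*(-6)) = -49 + 7*(-7*(-8)*(-6)) = -49 + 7*(56*(-6)) = -49 + 7*(-336) = -49 - 2352 = -2401)
a(H) = -2398 (a(H) = 3 - 2401 = -2398)
a(U(-24, -7))/(-405087) = -2398/(-405087) = -2398*(-1/405087) = 2398/405087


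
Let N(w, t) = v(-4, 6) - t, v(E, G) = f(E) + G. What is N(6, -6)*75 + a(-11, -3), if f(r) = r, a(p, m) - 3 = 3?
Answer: 606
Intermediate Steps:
a(p, m) = 6 (a(p, m) = 3 + 3 = 6)
v(E, G) = E + G
N(w, t) = 2 - t (N(w, t) = (-4 + 6) - t = 2 - t)
N(6, -6)*75 + a(-11, -3) = (2 - 1*(-6))*75 + 6 = (2 + 6)*75 + 6 = 8*75 + 6 = 600 + 6 = 606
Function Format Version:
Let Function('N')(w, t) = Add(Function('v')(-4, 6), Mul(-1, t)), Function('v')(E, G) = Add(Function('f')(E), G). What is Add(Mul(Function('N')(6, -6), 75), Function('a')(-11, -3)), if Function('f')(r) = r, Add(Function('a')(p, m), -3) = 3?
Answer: 606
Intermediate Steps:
Function('a')(p, m) = 6 (Function('a')(p, m) = Add(3, 3) = 6)
Function('v')(E, G) = Add(E, G)
Function('N')(w, t) = Add(2, Mul(-1, t)) (Function('N')(w, t) = Add(Add(-4, 6), Mul(-1, t)) = Add(2, Mul(-1, t)))
Add(Mul(Function('N')(6, -6), 75), Function('a')(-11, -3)) = Add(Mul(Add(2, Mul(-1, -6)), 75), 6) = Add(Mul(Add(2, 6), 75), 6) = Add(Mul(8, 75), 6) = Add(600, 6) = 606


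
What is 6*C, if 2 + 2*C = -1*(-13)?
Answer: 33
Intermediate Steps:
C = 11/2 (C = -1 + (-1*(-13))/2 = -1 + (1/2)*13 = -1 + 13/2 = 11/2 ≈ 5.5000)
6*C = 6*(11/2) = 33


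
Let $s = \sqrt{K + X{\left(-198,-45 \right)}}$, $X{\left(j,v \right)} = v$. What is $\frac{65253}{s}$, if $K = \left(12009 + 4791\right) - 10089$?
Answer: $\frac{21751 \sqrt{6666}}{2222} \approx 799.22$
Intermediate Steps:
$K = 6711$ ($K = 16800 - 10089 = 6711$)
$s = \sqrt{6666}$ ($s = \sqrt{6711 - 45} = \sqrt{6666} \approx 81.646$)
$\frac{65253}{s} = \frac{65253}{\sqrt{6666}} = 65253 \frac{\sqrt{6666}}{6666} = \frac{21751 \sqrt{6666}}{2222}$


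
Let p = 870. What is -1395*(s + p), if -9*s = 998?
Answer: -1058960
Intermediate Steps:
s = -998/9 (s = -⅑*998 = -998/9 ≈ -110.89)
-1395*(s + p) = -1395*(-998/9 + 870) = -1395*6832/9 = -1058960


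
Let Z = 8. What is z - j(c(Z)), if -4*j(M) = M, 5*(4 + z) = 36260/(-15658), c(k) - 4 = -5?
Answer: -147597/31316 ≈ -4.7132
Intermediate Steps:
c(k) = -1 (c(k) = 4 - 5 = -1)
z = -34942/7829 (z = -4 + (36260/(-15658))/5 = -4 + (36260*(-1/15658))/5 = -4 + (1/5)*(-18130/7829) = -4 - 3626/7829 = -34942/7829 ≈ -4.4632)
j(M) = -M/4
z - j(c(Z)) = -34942/7829 - (-1)*(-1)/4 = -34942/7829 - 1*1/4 = -34942/7829 - 1/4 = -147597/31316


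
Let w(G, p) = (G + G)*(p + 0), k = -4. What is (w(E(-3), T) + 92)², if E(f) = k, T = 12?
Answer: 16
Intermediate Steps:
E(f) = -4
w(G, p) = 2*G*p (w(G, p) = (2*G)*p = 2*G*p)
(w(E(-3), T) + 92)² = (2*(-4)*12 + 92)² = (-96 + 92)² = (-4)² = 16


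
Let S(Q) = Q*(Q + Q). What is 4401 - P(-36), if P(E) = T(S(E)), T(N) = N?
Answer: 1809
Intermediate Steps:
S(Q) = 2*Q² (S(Q) = Q*(2*Q) = 2*Q²)
P(E) = 2*E²
4401 - P(-36) = 4401 - 2*(-36)² = 4401 - 2*1296 = 4401 - 1*2592 = 4401 - 2592 = 1809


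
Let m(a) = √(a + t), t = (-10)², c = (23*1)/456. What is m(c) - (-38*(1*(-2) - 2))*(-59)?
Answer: 8968 + √5201022/228 ≈ 8978.0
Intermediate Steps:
c = 23/456 (c = 23*(1/456) = 23/456 ≈ 0.050439)
t = 100
m(a) = √(100 + a) (m(a) = √(a + 100) = √(100 + a))
m(c) - (-38*(1*(-2) - 2))*(-59) = √(100 + 23/456) - (-38*(1*(-2) - 2))*(-59) = √(45623/456) - (-38*(-2 - 2))*(-59) = √5201022/228 - (-38*(-4))*(-59) = √5201022/228 - 152*(-59) = √5201022/228 - 1*(-8968) = √5201022/228 + 8968 = 8968 + √5201022/228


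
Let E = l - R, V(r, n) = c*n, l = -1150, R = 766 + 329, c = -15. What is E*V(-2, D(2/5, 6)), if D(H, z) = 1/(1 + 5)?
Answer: 11225/2 ≈ 5612.5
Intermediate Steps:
R = 1095
D(H, z) = 1/6
V(r, n) = -15*n
E = -2245 (E = -1150 - 1*1095 = -1150 - 1095 = -2245)
E*V(-2, D(2/5, 6)) = -(-33675)/6 = -2245*(-5/2) = 11225/2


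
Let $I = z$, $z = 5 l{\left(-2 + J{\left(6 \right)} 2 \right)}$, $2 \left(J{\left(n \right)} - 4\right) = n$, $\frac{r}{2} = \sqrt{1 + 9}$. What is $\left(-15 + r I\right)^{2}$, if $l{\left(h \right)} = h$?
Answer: $144225 - 3600 \sqrt{10} \approx 1.3284 \cdot 10^{5}$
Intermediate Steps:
$r = 2 \sqrt{10}$ ($r = 2 \sqrt{1 + 9} = 2 \sqrt{10} \approx 6.3246$)
$J{\left(n \right)} = 4 + \frac{n}{2}$
$z = 60$ ($z = 5 \left(-2 + \left(4 + \frac{1}{2} \cdot 6\right) 2\right) = 5 \left(-2 + \left(4 + 3\right) 2\right) = 5 \left(-2 + 7 \cdot 2\right) = 5 \left(-2 + 14\right) = 5 \cdot 12 = 60$)
$I = 60$
$\left(-15 + r I\right)^{2} = \left(-15 + 2 \sqrt{10} \cdot 60\right)^{2} = \left(-15 + 120 \sqrt{10}\right)^{2}$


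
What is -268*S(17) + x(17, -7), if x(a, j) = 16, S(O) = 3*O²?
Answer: -232340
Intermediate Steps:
-268*S(17) + x(17, -7) = -804*17² + 16 = -804*289 + 16 = -268*867 + 16 = -232356 + 16 = -232340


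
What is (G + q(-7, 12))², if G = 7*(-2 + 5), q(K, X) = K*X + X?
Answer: 2601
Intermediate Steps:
q(K, X) = X + K*X
G = 21 (G = 7*3 = 21)
(G + q(-7, 12))² = (21 + 12*(1 - 7))² = (21 + 12*(-6))² = (21 - 72)² = (-51)² = 2601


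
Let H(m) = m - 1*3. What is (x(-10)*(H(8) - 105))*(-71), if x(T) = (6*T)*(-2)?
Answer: 852000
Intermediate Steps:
x(T) = -12*T
H(m) = -3 + m (H(m) = m - 3 = -3 + m)
(x(-10)*(H(8) - 105))*(-71) = ((-12*(-10))*((-3 + 8) - 105))*(-71) = (120*(5 - 105))*(-71) = (120*(-100))*(-71) = -12000*(-71) = 852000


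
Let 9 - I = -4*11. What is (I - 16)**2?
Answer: 1369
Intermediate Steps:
I = 53 (I = 9 - (-4)*11 = 9 - 1*(-44) = 9 + 44 = 53)
(I - 16)**2 = (53 - 16)**2 = 37**2 = 1369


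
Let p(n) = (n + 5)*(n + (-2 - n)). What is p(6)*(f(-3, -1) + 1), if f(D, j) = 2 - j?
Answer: -88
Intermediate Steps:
p(n) = -10 - 2*n (p(n) = (5 + n)*(-2) = -10 - 2*n)
p(6)*(f(-3, -1) + 1) = (-10 - 2*6)*((2 - 1*(-1)) + 1) = (-10 - 12)*((2 + 1) + 1) = -22*(3 + 1) = -22*4 = -88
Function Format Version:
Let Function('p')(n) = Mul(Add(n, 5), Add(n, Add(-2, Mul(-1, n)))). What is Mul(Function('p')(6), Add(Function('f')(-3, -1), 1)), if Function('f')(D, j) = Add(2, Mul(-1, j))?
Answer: -88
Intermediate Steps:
Function('p')(n) = Add(-10, Mul(-2, n)) (Function('p')(n) = Mul(Add(5, n), -2) = Add(-10, Mul(-2, n)))
Mul(Function('p')(6), Add(Function('f')(-3, -1), 1)) = Mul(Add(-10, Mul(-2, 6)), Add(Add(2, Mul(-1, -1)), 1)) = Mul(Add(-10, -12), Add(Add(2, 1), 1)) = Mul(-22, Add(3, 1)) = Mul(-22, 4) = -88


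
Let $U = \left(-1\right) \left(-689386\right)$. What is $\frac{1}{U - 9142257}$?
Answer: $- \frac{1}{8452871} \approx -1.183 \cdot 10^{-7}$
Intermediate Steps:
$U = 689386$
$\frac{1}{U - 9142257} = \frac{1}{689386 - 9142257} = \frac{1}{-8452871} = - \frac{1}{8452871}$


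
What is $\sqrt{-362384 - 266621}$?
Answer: $i \sqrt{629005} \approx 793.1 i$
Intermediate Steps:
$\sqrt{-362384 - 266621} = \sqrt{-629005} = i \sqrt{629005}$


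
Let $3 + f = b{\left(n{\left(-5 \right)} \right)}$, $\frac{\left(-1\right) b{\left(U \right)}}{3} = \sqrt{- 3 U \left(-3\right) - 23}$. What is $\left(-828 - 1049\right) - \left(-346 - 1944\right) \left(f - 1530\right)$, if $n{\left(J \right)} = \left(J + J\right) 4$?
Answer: $-3512447 - 6870 i \sqrt{383} \approx -3.5124 \cdot 10^{6} - 1.3445 \cdot 10^{5} i$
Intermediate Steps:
$n{\left(J \right)} = 8 J$ ($n{\left(J \right)} = 2 J 4 = 8 J$)
$b{\left(U \right)} = - 3 \sqrt{-23 + 9 U}$ ($b{\left(U \right)} = - 3 \sqrt{- 3 U \left(-3\right) - 23} = - 3 \sqrt{9 U - 23} = - 3 \sqrt{-23 + 9 U}$)
$f = -3 - 3 i \sqrt{383}$ ($f = -3 - 3 \sqrt{-23 + 9 \cdot 8 \left(-5\right)} = -3 - 3 \sqrt{-23 + 9 \left(-40\right)} = -3 - 3 \sqrt{-23 - 360} = -3 - 3 \sqrt{-383} = -3 - 3 i \sqrt{383} \approx -3.0 - 58.711 i$)
$\left(-828 - 1049\right) - \left(-346 - 1944\right) \left(f - 1530\right) = \left(-828 - 1049\right) - \left(-346 - 1944\right) \left(\left(-3 - 3 i \sqrt{383}\right) - 1530\right) = -1877 - - 2290 \left(-1533 - 3 i \sqrt{383}\right) = -1877 - \left(3510570 + 6870 i \sqrt{383}\right) = -3512447 - 6870 i \sqrt{383}$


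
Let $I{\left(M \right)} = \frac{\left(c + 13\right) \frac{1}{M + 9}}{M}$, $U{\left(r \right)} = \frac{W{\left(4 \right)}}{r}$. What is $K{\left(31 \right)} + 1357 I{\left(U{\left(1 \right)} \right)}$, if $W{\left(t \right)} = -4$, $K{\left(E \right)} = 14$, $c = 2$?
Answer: $- \frac{4015}{4} \approx -1003.8$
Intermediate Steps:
$U{\left(r \right)} = - \frac{4}{r}$
$I{\left(M \right)} = \frac{15}{M \left(9 + M\right)}$ ($I{\left(M \right)} = \frac{\left(2 + 13\right) \frac{1}{M + 9}}{M} = \frac{15 \frac{1}{9 + M}}{M} = \frac{15}{M \left(9 + M\right)}$)
$K{\left(31 \right)} + 1357 I{\left(U{\left(1 \right)} \right)} = 14 + 1357 \frac{15}{- \frac{4}{1} \left(9 - \frac{4}{1}\right)} = 14 + 1357 \frac{15}{\left(-4\right) 1 \left(9 - 4\right)} = 14 + 1357 \frac{15}{\left(-4\right) \left(9 - 4\right)} = 14 + 1357 \cdot 15 \left(- \frac{1}{4}\right) \frac{1}{5} = 14 + 1357 \left(- \frac{3}{4}\right) = 14 - \frac{4071}{4} = - \frac{4015}{4}$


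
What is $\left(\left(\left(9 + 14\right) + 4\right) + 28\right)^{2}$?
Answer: $3025$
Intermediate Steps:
$\left(\left(\left(9 + 14\right) + 4\right) + 28\right)^{2} = \left(\left(23 + 4\right) + 28\right)^{2} = \left(27 + 28\right)^{2} = 55^{2} = 3025$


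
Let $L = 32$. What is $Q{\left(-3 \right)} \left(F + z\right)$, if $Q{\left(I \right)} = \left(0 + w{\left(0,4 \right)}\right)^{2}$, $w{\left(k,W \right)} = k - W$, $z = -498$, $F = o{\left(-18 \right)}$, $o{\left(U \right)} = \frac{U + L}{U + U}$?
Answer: $- \frac{71768}{9} \approx -7974.2$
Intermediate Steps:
$o{\left(U \right)} = \frac{32 + U}{2 U}$ ($o{\left(U \right)} = \frac{U + 32}{U + U} = \frac{32 + U}{2 U}$)
$F = - \frac{7}{18}$ ($F = \frac{32 - 18}{2 \left(-18\right)} = \frac{1}{2} \left(- \frac{1}{18}\right) 14 = - \frac{7}{18} \approx -0.38889$)
$Q{\left(I \right)} = 16$ ($Q{\left(I \right)} = \left(0 + \left(0 - 4\right)\right)^{2} = \left(0 - 4\right)^{2} = \left(-4\right)^{2} = 16$)
$Q{\left(-3 \right)} \left(F + z\right) = 16 \left(- \frac{7}{18} - 498\right) = 16 \left(- \frac{8971}{18}\right) = - \frac{71768}{9}$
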